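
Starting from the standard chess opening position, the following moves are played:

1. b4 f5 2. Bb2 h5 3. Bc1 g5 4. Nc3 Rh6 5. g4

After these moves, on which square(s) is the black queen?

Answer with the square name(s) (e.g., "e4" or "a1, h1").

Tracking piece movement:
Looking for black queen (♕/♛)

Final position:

  a b c d e f g h
  ─────────────────
8│♜ ♞ ♝ ♛ ♚ ♝ ♞ ·│8
7│♟ ♟ ♟ ♟ ♟ · · ·│7
6│· · · · · · · ♜│6
5│· · · · · ♟ ♟ ♟│5
4│· ♙ · · · · ♙ ·│4
3│· · ♘ · · · · ·│3
2│♙ · ♙ ♙ ♙ ♙ · ♙│2
1│♖ · ♗ ♕ ♔ ♗ ♘ ♖│1
  ─────────────────
  a b c d e f g h


d8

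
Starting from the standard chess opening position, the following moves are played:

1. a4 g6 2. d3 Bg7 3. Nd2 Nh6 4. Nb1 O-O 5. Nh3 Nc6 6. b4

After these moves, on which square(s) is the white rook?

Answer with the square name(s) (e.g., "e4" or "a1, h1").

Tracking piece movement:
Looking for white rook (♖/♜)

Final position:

  a b c d e f g h
  ─────────────────
8│♜ · ♝ ♛ · ♜ ♚ ·│8
7│♟ ♟ ♟ ♟ ♟ ♟ ♝ ♟│7
6│· · ♞ · · · ♟ ♞│6
5│· · · · · · · ·│5
4│♙ ♙ · · · · · ·│4
3│· · · ♙ · · · ♘│3
2│· · ♙ · ♙ ♙ ♙ ♙│2
1│♖ ♘ ♗ ♕ ♔ ♗ · ♖│1
  ─────────────────
  a b c d e f g h


a1, h1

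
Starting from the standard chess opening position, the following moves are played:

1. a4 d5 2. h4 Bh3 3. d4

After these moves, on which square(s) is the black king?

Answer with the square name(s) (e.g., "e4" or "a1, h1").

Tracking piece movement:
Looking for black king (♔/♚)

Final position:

  a b c d e f g h
  ─────────────────
8│♜ ♞ · ♛ ♚ ♝ ♞ ♜│8
7│♟ ♟ ♟ · ♟ ♟ ♟ ♟│7
6│· · · · · · · ·│6
5│· · · ♟ · · · ·│5
4│♙ · · ♙ · · · ♙│4
3│· · · · · · · ♝│3
2│· ♙ ♙ · ♙ ♙ ♙ ·│2
1│♖ ♘ ♗ ♕ ♔ ♗ ♘ ♖│1
  ─────────────────
  a b c d e f g h


e8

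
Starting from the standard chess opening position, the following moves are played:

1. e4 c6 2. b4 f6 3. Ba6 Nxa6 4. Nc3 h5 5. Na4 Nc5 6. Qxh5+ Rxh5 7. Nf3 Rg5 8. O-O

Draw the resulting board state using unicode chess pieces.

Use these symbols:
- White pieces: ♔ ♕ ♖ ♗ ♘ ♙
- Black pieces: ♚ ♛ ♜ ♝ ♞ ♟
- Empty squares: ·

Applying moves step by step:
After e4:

♜ ♞ ♝ ♛ ♚ ♝ ♞ ♜
♟ ♟ ♟ ♟ ♟ ♟ ♟ ♟
· · · · · · · ·
· · · · · · · ·
· · · · ♙ · · ·
· · · · · · · ·
♙ ♙ ♙ ♙ · ♙ ♙ ♙
♖ ♘ ♗ ♕ ♔ ♗ ♘ ♖


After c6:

♜ ♞ ♝ ♛ ♚ ♝ ♞ ♜
♟ ♟ · ♟ ♟ ♟ ♟ ♟
· · ♟ · · · · ·
· · · · · · · ·
· · · · ♙ · · ·
· · · · · · · ·
♙ ♙ ♙ ♙ · ♙ ♙ ♙
♖ ♘ ♗ ♕ ♔ ♗ ♘ ♖


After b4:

♜ ♞ ♝ ♛ ♚ ♝ ♞ ♜
♟ ♟ · ♟ ♟ ♟ ♟ ♟
· · ♟ · · · · ·
· · · · · · · ·
· ♙ · · ♙ · · ·
· · · · · · · ·
♙ · ♙ ♙ · ♙ ♙ ♙
♖ ♘ ♗ ♕ ♔ ♗ ♘ ♖


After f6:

♜ ♞ ♝ ♛ ♚ ♝ ♞ ♜
♟ ♟ · ♟ ♟ · ♟ ♟
· · ♟ · · ♟ · ·
· · · · · · · ·
· ♙ · · ♙ · · ·
· · · · · · · ·
♙ · ♙ ♙ · ♙ ♙ ♙
♖ ♘ ♗ ♕ ♔ ♗ ♘ ♖


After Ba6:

♜ ♞ ♝ ♛ ♚ ♝ ♞ ♜
♟ ♟ · ♟ ♟ · ♟ ♟
♗ · ♟ · · ♟ · ·
· · · · · · · ·
· ♙ · · ♙ · · ·
· · · · · · · ·
♙ · ♙ ♙ · ♙ ♙ ♙
♖ ♘ ♗ ♕ ♔ · ♘ ♖


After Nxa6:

♜ · ♝ ♛ ♚ ♝ ♞ ♜
♟ ♟ · ♟ ♟ · ♟ ♟
♞ · ♟ · · ♟ · ·
· · · · · · · ·
· ♙ · · ♙ · · ·
· · · · · · · ·
♙ · ♙ ♙ · ♙ ♙ ♙
♖ ♘ ♗ ♕ ♔ · ♘ ♖


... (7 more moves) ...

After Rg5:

♜ · ♝ ♛ ♚ ♝ ♞ ·
♟ ♟ · ♟ ♟ · ♟ ·
· · ♟ · · ♟ · ·
· · ♞ · · · ♜ ·
♘ ♙ · · ♙ · · ·
· · · · · ♘ · ·
♙ · ♙ ♙ · ♙ ♙ ♙
♖ · ♗ · ♔ · · ♖


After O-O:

♜ · ♝ ♛ ♚ ♝ ♞ ·
♟ ♟ · ♟ ♟ · ♟ ·
· · ♟ · · ♟ · ·
· · ♞ · · · ♜ ·
♘ ♙ · · ♙ · · ·
· · · · · ♘ · ·
♙ · ♙ ♙ · ♙ ♙ ♙
♖ · ♗ · · ♖ ♔ ·



  a b c d e f g h
  ─────────────────
8│♜ · ♝ ♛ ♚ ♝ ♞ ·│8
7│♟ ♟ · ♟ ♟ · ♟ ·│7
6│· · ♟ · · ♟ · ·│6
5│· · ♞ · · · ♜ ·│5
4│♘ ♙ · · ♙ · · ·│4
3│· · · · · ♘ · ·│3
2│♙ · ♙ ♙ · ♙ ♙ ♙│2
1│♖ · ♗ · · ♖ ♔ ·│1
  ─────────────────
  a b c d e f g h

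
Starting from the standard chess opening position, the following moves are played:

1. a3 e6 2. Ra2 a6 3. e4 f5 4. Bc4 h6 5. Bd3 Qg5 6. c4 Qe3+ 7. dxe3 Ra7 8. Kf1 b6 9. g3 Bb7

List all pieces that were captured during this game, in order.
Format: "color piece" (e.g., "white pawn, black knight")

Tracking captures:
  dxe3: captured black queen

black queen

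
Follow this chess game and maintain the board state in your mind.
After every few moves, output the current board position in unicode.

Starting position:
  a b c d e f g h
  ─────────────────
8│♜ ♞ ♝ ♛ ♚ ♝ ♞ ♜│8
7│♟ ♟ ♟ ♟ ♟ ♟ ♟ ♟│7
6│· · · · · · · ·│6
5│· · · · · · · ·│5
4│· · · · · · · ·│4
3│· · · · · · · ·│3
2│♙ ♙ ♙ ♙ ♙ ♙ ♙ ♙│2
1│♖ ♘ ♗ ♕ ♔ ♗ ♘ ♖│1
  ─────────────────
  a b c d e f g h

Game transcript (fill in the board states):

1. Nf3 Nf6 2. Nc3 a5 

  a b c d e f g h
  ─────────────────
8│♜ ♞ ♝ ♛ ♚ ♝ · ♜│8
7│· ♟ ♟ ♟ ♟ ♟ ♟ ♟│7
6│· · · · · ♞ · ·│6
5│♟ · · · · · · ·│5
4│· · · · · · · ·│4
3│· · ♘ · · ♘ · ·│3
2│♙ ♙ ♙ ♙ ♙ ♙ ♙ ♙│2
1│♖ · ♗ ♕ ♔ ♗ · ♖│1
  ─────────────────
  a b c d e f g h

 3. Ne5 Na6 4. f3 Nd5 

  a b c d e f g h
  ─────────────────
8│♜ · ♝ ♛ ♚ ♝ · ♜│8
7│· ♟ ♟ ♟ ♟ ♟ ♟ ♟│7
6│♞ · · · · · · ·│6
5│♟ · · ♞ ♘ · · ·│5
4│· · · · · · · ·│4
3│· · ♘ · · ♙ · ·│3
2│♙ ♙ ♙ ♙ ♙ · ♙ ♙│2
1│♖ · ♗ ♕ ♔ ♗ · ♖│1
  ─────────────────
  a b c d e f g h

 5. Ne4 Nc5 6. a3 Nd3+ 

  a b c d e f g h
  ─────────────────
8│♜ · ♝ ♛ ♚ ♝ · ♜│8
7│· ♟ ♟ ♟ ♟ ♟ ♟ ♟│7
6│· · · · · · · ·│6
5│♟ · · ♞ ♘ · · ·│5
4│· · · · ♘ · · ·│4
3│♙ · · ♞ · ♙ · ·│3
2│· ♙ ♙ ♙ ♙ · ♙ ♙│2
1│♖ · ♗ ♕ ♔ ♗ · ♖│1
  ─────────────────
  a b c d e f g h

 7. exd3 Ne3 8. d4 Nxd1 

  a b c d e f g h
  ─────────────────
8│♜ · ♝ ♛ ♚ ♝ · ♜│8
7│· ♟ ♟ ♟ ♟ ♟ ♟ ♟│7
6│· · · · · · · ·│6
5│♟ · · · ♘ · · ·│5
4│· · · ♙ ♘ · · ·│4
3│♙ · · · · ♙ · ·│3
2│· ♙ ♙ ♙ · · ♙ ♙│2
1│♖ · ♗ ♞ ♔ ♗ · ♖│1
  ─────────────────
  a b c d e f g h



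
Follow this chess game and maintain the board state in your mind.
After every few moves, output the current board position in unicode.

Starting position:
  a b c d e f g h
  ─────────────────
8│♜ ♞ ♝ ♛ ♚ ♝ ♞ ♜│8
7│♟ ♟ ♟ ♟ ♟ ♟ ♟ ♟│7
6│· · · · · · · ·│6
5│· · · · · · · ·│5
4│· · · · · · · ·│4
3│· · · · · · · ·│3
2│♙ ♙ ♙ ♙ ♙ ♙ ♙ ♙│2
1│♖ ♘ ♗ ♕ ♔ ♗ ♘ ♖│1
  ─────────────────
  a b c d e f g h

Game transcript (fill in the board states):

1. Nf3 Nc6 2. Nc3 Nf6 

  a b c d e f g h
  ─────────────────
8│♜ · ♝ ♛ ♚ ♝ · ♜│8
7│♟ ♟ ♟ ♟ ♟ ♟ ♟ ♟│7
6│· · ♞ · · ♞ · ·│6
5│· · · · · · · ·│5
4│· · · · · · · ·│4
3│· · ♘ · · ♘ · ·│3
2│♙ ♙ ♙ ♙ ♙ ♙ ♙ ♙│2
1│♖ · ♗ ♕ ♔ ♗ · ♖│1
  ─────────────────
  a b c d e f g h

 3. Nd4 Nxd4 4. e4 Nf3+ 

  a b c d e f g h
  ─────────────────
8│♜ · ♝ ♛ ♚ ♝ · ♜│8
7│♟ ♟ ♟ ♟ ♟ ♟ ♟ ♟│7
6│· · · · · ♞ · ·│6
5│· · · · · · · ·│5
4│· · · · ♙ · · ·│4
3│· · ♘ · · ♞ · ·│3
2│♙ ♙ ♙ ♙ · ♙ ♙ ♙│2
1│♖ · ♗ ♕ ♔ ♗ · ♖│1
  ─────────────────
  a b c d e f g h

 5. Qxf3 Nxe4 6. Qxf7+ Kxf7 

  a b c d e f g h
  ─────────────────
8│♜ · ♝ ♛ · ♝ · ♜│8
7│♟ ♟ ♟ ♟ ♟ ♚ ♟ ♟│7
6│· · · · · · · ·│6
5│· · · · · · · ·│5
4│· · · · ♞ · · ·│4
3│· · ♘ · · · · ·│3
2│♙ ♙ ♙ ♙ · ♙ ♙ ♙│2
1│♖ · ♗ · ♔ ♗ · ♖│1
  ─────────────────
  a b c d e f g h

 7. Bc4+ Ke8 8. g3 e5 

  a b c d e f g h
  ─────────────────
8│♜ · ♝ ♛ ♚ ♝ · ♜│8
7│♟ ♟ ♟ ♟ · · ♟ ♟│7
6│· · · · · · · ·│6
5│· · · · ♟ · · ·│5
4│· · ♗ · ♞ · · ·│4
3│· · ♘ · · · ♙ ·│3
2│♙ ♙ ♙ ♙ · ♙ · ♙│2
1│♖ · ♗ · ♔ · · ♖│1
  ─────────────────
  a b c d e f g h

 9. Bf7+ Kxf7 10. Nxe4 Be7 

  a b c d e f g h
  ─────────────────
8│♜ · ♝ ♛ · · · ♜│8
7│♟ ♟ ♟ ♟ ♝ ♚ ♟ ♟│7
6│· · · · · · · ·│6
5│· · · · ♟ · · ·│5
4│· · · · ♘ · · ·│4
3│· · · · · · ♙ ·│3
2│♙ ♙ ♙ ♙ · ♙ · ♙│2
1│♖ · ♗ · ♔ · · ♖│1
  ─────────────────
  a b c d e f g h



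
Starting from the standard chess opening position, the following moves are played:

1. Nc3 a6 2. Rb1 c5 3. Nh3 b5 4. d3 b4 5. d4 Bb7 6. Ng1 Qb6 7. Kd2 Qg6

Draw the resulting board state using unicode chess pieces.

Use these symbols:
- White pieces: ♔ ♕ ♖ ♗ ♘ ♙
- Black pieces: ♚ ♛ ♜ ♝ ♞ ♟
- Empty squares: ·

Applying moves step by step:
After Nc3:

♜ ♞ ♝ ♛ ♚ ♝ ♞ ♜
♟ ♟ ♟ ♟ ♟ ♟ ♟ ♟
· · · · · · · ·
· · · · · · · ·
· · · · · · · ·
· · ♘ · · · · ·
♙ ♙ ♙ ♙ ♙ ♙ ♙ ♙
♖ · ♗ ♕ ♔ ♗ ♘ ♖


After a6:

♜ ♞ ♝ ♛ ♚ ♝ ♞ ♜
· ♟ ♟ ♟ ♟ ♟ ♟ ♟
♟ · · · · · · ·
· · · · · · · ·
· · · · · · · ·
· · ♘ · · · · ·
♙ ♙ ♙ ♙ ♙ ♙ ♙ ♙
♖ · ♗ ♕ ♔ ♗ ♘ ♖


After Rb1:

♜ ♞ ♝ ♛ ♚ ♝ ♞ ♜
· ♟ ♟ ♟ ♟ ♟ ♟ ♟
♟ · · · · · · ·
· · · · · · · ·
· · · · · · · ·
· · ♘ · · · · ·
♙ ♙ ♙ ♙ ♙ ♙ ♙ ♙
· ♖ ♗ ♕ ♔ ♗ ♘ ♖


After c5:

♜ ♞ ♝ ♛ ♚ ♝ ♞ ♜
· ♟ · ♟ ♟ ♟ ♟ ♟
♟ · · · · · · ·
· · ♟ · · · · ·
· · · · · · · ·
· · ♘ · · · · ·
♙ ♙ ♙ ♙ ♙ ♙ ♙ ♙
· ♖ ♗ ♕ ♔ ♗ ♘ ♖


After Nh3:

♜ ♞ ♝ ♛ ♚ ♝ ♞ ♜
· ♟ · ♟ ♟ ♟ ♟ ♟
♟ · · · · · · ·
· · ♟ · · · · ·
· · · · · · · ·
· · ♘ · · · · ♘
♙ ♙ ♙ ♙ ♙ ♙ ♙ ♙
· ♖ ♗ ♕ ♔ ♗ · ♖


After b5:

♜ ♞ ♝ ♛ ♚ ♝ ♞ ♜
· · · ♟ ♟ ♟ ♟ ♟
♟ · · · · · · ·
· ♟ ♟ · · · · ·
· · · · · · · ·
· · ♘ · · · · ♘
♙ ♙ ♙ ♙ ♙ ♙ ♙ ♙
· ♖ ♗ ♕ ♔ ♗ · ♖


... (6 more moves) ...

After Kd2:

♜ ♞ · · ♚ ♝ ♞ ♜
· ♝ · ♟ ♟ ♟ ♟ ♟
♟ ♛ · · · · · ·
· · ♟ · · · · ·
· ♟ · ♙ · · · ·
· · ♘ · · · · ·
♙ ♙ ♙ ♔ ♙ ♙ ♙ ♙
· ♖ ♗ ♕ · ♗ ♘ ♖


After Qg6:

♜ ♞ · · ♚ ♝ ♞ ♜
· ♝ · ♟ ♟ ♟ ♟ ♟
♟ · · · · · ♛ ·
· · ♟ · · · · ·
· ♟ · ♙ · · · ·
· · ♘ · · · · ·
♙ ♙ ♙ ♔ ♙ ♙ ♙ ♙
· ♖ ♗ ♕ · ♗ ♘ ♖



  a b c d e f g h
  ─────────────────
8│♜ ♞ · · ♚ ♝ ♞ ♜│8
7│· ♝ · ♟ ♟ ♟ ♟ ♟│7
6│♟ · · · · · ♛ ·│6
5│· · ♟ · · · · ·│5
4│· ♟ · ♙ · · · ·│4
3│· · ♘ · · · · ·│3
2│♙ ♙ ♙ ♔ ♙ ♙ ♙ ♙│2
1│· ♖ ♗ ♕ · ♗ ♘ ♖│1
  ─────────────────
  a b c d e f g h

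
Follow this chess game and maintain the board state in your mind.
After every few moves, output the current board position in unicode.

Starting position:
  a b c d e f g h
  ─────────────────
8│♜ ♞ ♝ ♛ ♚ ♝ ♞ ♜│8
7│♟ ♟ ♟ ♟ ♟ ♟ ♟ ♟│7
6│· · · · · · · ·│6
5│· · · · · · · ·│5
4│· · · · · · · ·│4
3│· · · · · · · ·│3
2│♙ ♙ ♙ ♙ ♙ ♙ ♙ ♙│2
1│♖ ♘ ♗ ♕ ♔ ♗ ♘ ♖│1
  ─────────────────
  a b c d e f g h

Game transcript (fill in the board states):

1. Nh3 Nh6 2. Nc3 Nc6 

  a b c d e f g h
  ─────────────────
8│♜ · ♝ ♛ ♚ ♝ · ♜│8
7│♟ ♟ ♟ ♟ ♟ ♟ ♟ ♟│7
6│· · ♞ · · · · ♞│6
5│· · · · · · · ·│5
4│· · · · · · · ·│4
3│· · ♘ · · · · ♘│3
2│♙ ♙ ♙ ♙ ♙ ♙ ♙ ♙│2
1│♖ · ♗ ♕ ♔ ♗ · ♖│1
  ─────────────────
  a b c d e f g h

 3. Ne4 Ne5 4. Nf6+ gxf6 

  a b c d e f g h
  ─────────────────
8│♜ · ♝ ♛ ♚ ♝ · ♜│8
7│♟ ♟ ♟ ♟ ♟ ♟ · ♟│7
6│· · · · · ♟ · ♞│6
5│· · · · ♞ · · ·│5
4│· · · · · · · ·│4
3│· · · · · · · ♘│3
2│♙ ♙ ♙ ♙ ♙ ♙ ♙ ♙│2
1│♖ · ♗ ♕ ♔ ♗ · ♖│1
  ─────────────────
  a b c d e f g h

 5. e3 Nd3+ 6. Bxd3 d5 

  a b c d e f g h
  ─────────────────
8│♜ · ♝ ♛ ♚ ♝ · ♜│8
7│♟ ♟ ♟ · ♟ ♟ · ♟│7
6│· · · · · ♟ · ♞│6
5│· · · ♟ · · · ·│5
4│· · · · · · · ·│4
3│· · · ♗ ♙ · · ♘│3
2│♙ ♙ ♙ ♙ · ♙ ♙ ♙│2
1│♖ · ♗ ♕ ♔ · · ♖│1
  ─────────────────
  a b c d e f g h



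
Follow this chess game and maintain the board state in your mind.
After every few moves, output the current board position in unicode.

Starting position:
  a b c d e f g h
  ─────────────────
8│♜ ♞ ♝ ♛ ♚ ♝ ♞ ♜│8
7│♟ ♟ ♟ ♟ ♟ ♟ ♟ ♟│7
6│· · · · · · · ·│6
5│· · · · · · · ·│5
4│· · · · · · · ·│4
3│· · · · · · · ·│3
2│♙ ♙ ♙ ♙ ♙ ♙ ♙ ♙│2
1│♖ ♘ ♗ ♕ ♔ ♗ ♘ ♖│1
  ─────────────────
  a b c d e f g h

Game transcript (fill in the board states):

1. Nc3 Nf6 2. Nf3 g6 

  a b c d e f g h
  ─────────────────
8│♜ ♞ ♝ ♛ ♚ ♝ · ♜│8
7│♟ ♟ ♟ ♟ ♟ ♟ · ♟│7
6│· · · · · ♞ ♟ ·│6
5│· · · · · · · ·│5
4│· · · · · · · ·│4
3│· · ♘ · · ♘ · ·│3
2│♙ ♙ ♙ ♙ ♙ ♙ ♙ ♙│2
1│♖ · ♗ ♕ ♔ ♗ · ♖│1
  ─────────────────
  a b c d e f g h

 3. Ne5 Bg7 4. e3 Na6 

  a b c d e f g h
  ─────────────────
8│♜ · ♝ ♛ ♚ · · ♜│8
7│♟ ♟ ♟ ♟ ♟ ♟ ♝ ♟│7
6│♞ · · · · ♞ ♟ ·│6
5│· · · · ♘ · · ·│5
4│· · · · · · · ·│4
3│· · ♘ · ♙ · · ·│3
2│♙ ♙ ♙ ♙ · ♙ ♙ ♙│2
1│♖ · ♗ ♕ ♔ ♗ · ♖│1
  ─────────────────
  a b c d e f g h

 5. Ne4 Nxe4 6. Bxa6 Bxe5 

  a b c d e f g h
  ─────────────────
8│♜ · ♝ ♛ ♚ · · ♜│8
7│♟ ♟ ♟ ♟ ♟ ♟ · ♟│7
6│♗ · · · · · ♟ ·│6
5│· · · · ♝ · · ·│5
4│· · · · ♞ · · ·│4
3│· · · · ♙ · · ·│3
2│♙ ♙ ♙ ♙ · ♙ ♙ ♙│2
1│♖ · ♗ ♕ ♔ · · ♖│1
  ─────────────────
  a b c d e f g h

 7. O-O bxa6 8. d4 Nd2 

  a b c d e f g h
  ─────────────────
8│♜ · ♝ ♛ ♚ · · ♜│8
7│♟ · ♟ ♟ ♟ ♟ · ♟│7
6│♟ · · · · · ♟ ·│6
5│· · · · ♝ · · ·│5
4│· · · ♙ · · · ·│4
3│· · · · ♙ · · ·│3
2│♙ ♙ ♙ ♞ · ♙ ♙ ♙│2
1│♖ · ♗ ♕ · ♖ ♔ ·│1
  ─────────────────
  a b c d e f g h

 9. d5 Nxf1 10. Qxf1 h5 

  a b c d e f g h
  ─────────────────
8│♜ · ♝ ♛ ♚ · · ♜│8
7│♟ · ♟ ♟ ♟ ♟ · ·│7
6│♟ · · · · · ♟ ·│6
5│· · · ♙ ♝ · · ♟│5
4│· · · · · · · ·│4
3│· · · · ♙ · · ·│3
2│♙ ♙ ♙ · · ♙ ♙ ♙│2
1│♖ · ♗ · · ♕ ♔ ·│1
  ─────────────────
  a b c d e f g h



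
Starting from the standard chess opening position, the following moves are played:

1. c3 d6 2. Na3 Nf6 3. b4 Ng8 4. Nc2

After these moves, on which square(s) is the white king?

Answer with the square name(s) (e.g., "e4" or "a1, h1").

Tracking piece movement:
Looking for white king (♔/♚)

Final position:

  a b c d e f g h
  ─────────────────
8│♜ ♞ ♝ ♛ ♚ ♝ ♞ ♜│8
7│♟ ♟ ♟ · ♟ ♟ ♟ ♟│7
6│· · · ♟ · · · ·│6
5│· · · · · · · ·│5
4│· ♙ · · · · · ·│4
3│· · ♙ · · · · ·│3
2│♙ · ♘ ♙ ♙ ♙ ♙ ♙│2
1│♖ · ♗ ♕ ♔ ♗ ♘ ♖│1
  ─────────────────
  a b c d e f g h


e1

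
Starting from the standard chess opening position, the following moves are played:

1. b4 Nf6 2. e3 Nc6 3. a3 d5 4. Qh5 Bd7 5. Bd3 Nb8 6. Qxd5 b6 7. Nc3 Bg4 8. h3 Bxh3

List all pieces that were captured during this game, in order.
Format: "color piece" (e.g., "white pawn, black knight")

Tracking captures:
  Qxd5: captured black pawn
  Bxh3: captured white pawn

black pawn, white pawn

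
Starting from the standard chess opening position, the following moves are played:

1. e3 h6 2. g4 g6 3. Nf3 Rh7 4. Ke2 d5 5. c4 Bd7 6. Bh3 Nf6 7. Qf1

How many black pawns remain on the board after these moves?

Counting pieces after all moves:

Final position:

  a b c d e f g h
  ─────────────────
8│♜ ♞ · ♛ ♚ ♝ · ·│8
7│♟ ♟ ♟ ♝ ♟ ♟ · ♜│7
6│· · · · · ♞ ♟ ♟│6
5│· · · ♟ · · · ·│5
4│· · ♙ · · · ♙ ·│4
3│· · · · ♙ ♘ · ♗│3
2│♙ ♙ · ♙ ♔ ♙ · ♙│2
1│♖ ♘ ♗ · · ♕ · ♖│1
  ─────────────────
  a b c d e f g h


8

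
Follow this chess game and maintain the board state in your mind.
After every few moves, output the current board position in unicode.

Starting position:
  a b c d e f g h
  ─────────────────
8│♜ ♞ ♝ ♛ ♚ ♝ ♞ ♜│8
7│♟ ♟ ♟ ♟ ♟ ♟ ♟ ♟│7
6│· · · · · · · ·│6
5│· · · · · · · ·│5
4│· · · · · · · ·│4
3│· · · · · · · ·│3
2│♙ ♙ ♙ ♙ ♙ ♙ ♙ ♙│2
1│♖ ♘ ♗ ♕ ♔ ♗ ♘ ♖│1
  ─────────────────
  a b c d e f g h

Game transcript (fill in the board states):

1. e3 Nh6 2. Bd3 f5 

  a b c d e f g h
  ─────────────────
8│♜ ♞ ♝ ♛ ♚ ♝ · ♜│8
7│♟ ♟ ♟ ♟ ♟ · ♟ ♟│7
6│· · · · · · · ♞│6
5│· · · · · ♟ · ·│5
4│· · · · · · · ·│4
3│· · · ♗ ♙ · · ·│3
2│♙ ♙ ♙ ♙ · ♙ ♙ ♙│2
1│♖ ♘ ♗ ♕ ♔ · ♘ ♖│1
  ─────────────────
  a b c d e f g h

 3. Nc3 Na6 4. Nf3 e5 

  a b c d e f g h
  ─────────────────
8│♜ · ♝ ♛ ♚ ♝ · ♜│8
7│♟ ♟ ♟ ♟ · · ♟ ♟│7
6│♞ · · · · · · ♞│6
5│· · · · ♟ ♟ · ·│5
4│· · · · · · · ·│4
3│· · ♘ ♗ ♙ ♘ · ·│3
2│♙ ♙ ♙ ♙ · ♙ ♙ ♙│2
1│♖ · ♗ ♕ ♔ · · ♖│1
  ─────────────────
  a b c d e f g h

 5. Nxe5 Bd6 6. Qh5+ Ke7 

  a b c d e f g h
  ─────────────────
8│♜ · ♝ ♛ · · · ♜│8
7│♟ ♟ ♟ ♟ ♚ · ♟ ♟│7
6│♞ · · ♝ · · · ♞│6
5│· · · · ♘ ♟ · ♕│5
4│· · · · · · · ·│4
3│· · ♘ ♗ ♙ · · ·│3
2│♙ ♙ ♙ ♙ · ♙ ♙ ♙│2
1│♖ · ♗ · ♔ · · ♖│1
  ─────────────────
  a b c d e f g h

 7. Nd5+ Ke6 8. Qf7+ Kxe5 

  a b c d e f g h
  ─────────────────
8│♜ · ♝ ♛ · · · ♜│8
7│♟ ♟ ♟ ♟ · ♕ ♟ ♟│7
6│♞ · · ♝ · · · ♞│6
5│· · · ♘ ♚ ♟ · ·│5
4│· · · · · · · ·│4
3│· · · ♗ ♙ · · ·│3
2│♙ ♙ ♙ ♙ · ♙ ♙ ♙│2
1│♖ · ♗ · ♔ · · ♖│1
  ─────────────────
  a b c d e f g h

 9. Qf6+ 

  a b c d e f g h
  ─────────────────
8│♜ · ♝ ♛ · · · ♜│8
7│♟ ♟ ♟ ♟ · · ♟ ♟│7
6│♞ · · ♝ · ♕ · ♞│6
5│· · · ♘ ♚ ♟ · ·│5
4│· · · · · · · ·│4
3│· · · ♗ ♙ · · ·│3
2│♙ ♙ ♙ ♙ · ♙ ♙ ♙│2
1│♖ · ♗ · ♔ · · ♖│1
  ─────────────────
  a b c d e f g h


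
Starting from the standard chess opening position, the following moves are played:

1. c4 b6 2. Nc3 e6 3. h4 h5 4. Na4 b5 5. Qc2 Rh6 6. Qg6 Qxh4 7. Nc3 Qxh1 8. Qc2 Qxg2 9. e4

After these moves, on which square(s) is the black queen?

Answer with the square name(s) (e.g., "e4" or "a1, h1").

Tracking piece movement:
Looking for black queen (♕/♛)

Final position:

  a b c d e f g h
  ─────────────────
8│♜ ♞ ♝ · ♚ ♝ ♞ ·│8
7│♟ · ♟ ♟ · ♟ ♟ ·│7
6│· · · · ♟ · · ♜│6
5│· ♟ · · · · · ♟│5
4│· · ♙ · ♙ · · ·│4
3│· · ♘ · · · · ·│3
2│♙ ♙ ♕ ♙ · ♙ ♛ ·│2
1│♖ · ♗ · ♔ ♗ ♘ ·│1
  ─────────────────
  a b c d e f g h


g2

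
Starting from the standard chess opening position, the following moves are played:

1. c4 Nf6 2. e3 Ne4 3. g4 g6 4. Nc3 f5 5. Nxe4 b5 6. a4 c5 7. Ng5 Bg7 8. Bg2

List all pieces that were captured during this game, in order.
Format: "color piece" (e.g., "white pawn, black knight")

Tracking captures:
  Nxe4: captured black knight

black knight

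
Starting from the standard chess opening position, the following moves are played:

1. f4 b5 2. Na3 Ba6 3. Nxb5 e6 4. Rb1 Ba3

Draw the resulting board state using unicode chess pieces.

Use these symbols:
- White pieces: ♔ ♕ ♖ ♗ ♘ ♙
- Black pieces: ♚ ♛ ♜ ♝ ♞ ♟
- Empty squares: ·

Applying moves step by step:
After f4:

♜ ♞ ♝ ♛ ♚ ♝ ♞ ♜
♟ ♟ ♟ ♟ ♟ ♟ ♟ ♟
· · · · · · · ·
· · · · · · · ·
· · · · · ♙ · ·
· · · · · · · ·
♙ ♙ ♙ ♙ ♙ · ♙ ♙
♖ ♘ ♗ ♕ ♔ ♗ ♘ ♖


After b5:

♜ ♞ ♝ ♛ ♚ ♝ ♞ ♜
♟ · ♟ ♟ ♟ ♟ ♟ ♟
· · · · · · · ·
· ♟ · · · · · ·
· · · · · ♙ · ·
· · · · · · · ·
♙ ♙ ♙ ♙ ♙ · ♙ ♙
♖ ♘ ♗ ♕ ♔ ♗ ♘ ♖


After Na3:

♜ ♞ ♝ ♛ ♚ ♝ ♞ ♜
♟ · ♟ ♟ ♟ ♟ ♟ ♟
· · · · · · · ·
· ♟ · · · · · ·
· · · · · ♙ · ·
♘ · · · · · · ·
♙ ♙ ♙ ♙ ♙ · ♙ ♙
♖ · ♗ ♕ ♔ ♗ ♘ ♖


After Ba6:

♜ ♞ · ♛ ♚ ♝ ♞ ♜
♟ · ♟ ♟ ♟ ♟ ♟ ♟
♝ · · · · · · ·
· ♟ · · · · · ·
· · · · · ♙ · ·
♘ · · · · · · ·
♙ ♙ ♙ ♙ ♙ · ♙ ♙
♖ · ♗ ♕ ♔ ♗ ♘ ♖


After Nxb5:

♜ ♞ · ♛ ♚ ♝ ♞ ♜
♟ · ♟ ♟ ♟ ♟ ♟ ♟
♝ · · · · · · ·
· ♘ · · · · · ·
· · · · · ♙ · ·
· · · · · · · ·
♙ ♙ ♙ ♙ ♙ · ♙ ♙
♖ · ♗ ♕ ♔ ♗ ♘ ♖


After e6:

♜ ♞ · ♛ ♚ ♝ ♞ ♜
♟ · ♟ ♟ · ♟ ♟ ♟
♝ · · · ♟ · · ·
· ♘ · · · · · ·
· · · · · ♙ · ·
· · · · · · · ·
♙ ♙ ♙ ♙ ♙ · ♙ ♙
♖ · ♗ ♕ ♔ ♗ ♘ ♖


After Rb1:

♜ ♞ · ♛ ♚ ♝ ♞ ♜
♟ · ♟ ♟ · ♟ ♟ ♟
♝ · · · ♟ · · ·
· ♘ · · · · · ·
· · · · · ♙ · ·
· · · · · · · ·
♙ ♙ ♙ ♙ ♙ · ♙ ♙
· ♖ ♗ ♕ ♔ ♗ ♘ ♖


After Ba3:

♜ ♞ · ♛ ♚ · ♞ ♜
♟ · ♟ ♟ · ♟ ♟ ♟
♝ · · · ♟ · · ·
· ♘ · · · · · ·
· · · · · ♙ · ·
♝ · · · · · · ·
♙ ♙ ♙ ♙ ♙ · ♙ ♙
· ♖ ♗ ♕ ♔ ♗ ♘ ♖



  a b c d e f g h
  ─────────────────
8│♜ ♞ · ♛ ♚ · ♞ ♜│8
7│♟ · ♟ ♟ · ♟ ♟ ♟│7
6│♝ · · · ♟ · · ·│6
5│· ♘ · · · · · ·│5
4│· · · · · ♙ · ·│4
3│♝ · · · · · · ·│3
2│♙ ♙ ♙ ♙ ♙ · ♙ ♙│2
1│· ♖ ♗ ♕ ♔ ♗ ♘ ♖│1
  ─────────────────
  a b c d e f g h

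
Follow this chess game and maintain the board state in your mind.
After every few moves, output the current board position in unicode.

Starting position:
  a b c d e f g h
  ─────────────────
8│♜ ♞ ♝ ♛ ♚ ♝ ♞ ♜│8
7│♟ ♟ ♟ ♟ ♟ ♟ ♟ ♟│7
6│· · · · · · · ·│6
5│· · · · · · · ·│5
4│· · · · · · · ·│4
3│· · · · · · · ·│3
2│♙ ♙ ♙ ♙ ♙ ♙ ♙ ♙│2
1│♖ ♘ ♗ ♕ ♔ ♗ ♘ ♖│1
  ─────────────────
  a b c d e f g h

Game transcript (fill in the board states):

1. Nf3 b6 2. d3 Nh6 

  a b c d e f g h
  ─────────────────
8│♜ ♞ ♝ ♛ ♚ ♝ · ♜│8
7│♟ · ♟ ♟ ♟ ♟ ♟ ♟│7
6│· ♟ · · · · · ♞│6
5│· · · · · · · ·│5
4│· · · · · · · ·│4
3│· · · ♙ · ♘ · ·│3
2│♙ ♙ ♙ · ♙ ♙ ♙ ♙│2
1│♖ ♘ ♗ ♕ ♔ ♗ · ♖│1
  ─────────────────
  a b c d e f g h

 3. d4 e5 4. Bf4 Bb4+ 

  a b c d e f g h
  ─────────────────
8│♜ ♞ ♝ ♛ ♚ · · ♜│8
7│♟ · ♟ ♟ · ♟ ♟ ♟│7
6│· ♟ · · · · · ♞│6
5│· · · · ♟ · · ·│5
4│· ♝ · ♙ · ♗ · ·│4
3│· · · · · ♘ · ·│3
2│♙ ♙ ♙ · ♙ ♙ ♙ ♙│2
1│♖ ♘ · ♕ ♔ ♗ · ♖│1
  ─────────────────
  a b c d e f g h

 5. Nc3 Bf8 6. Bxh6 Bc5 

  a b c d e f g h
  ─────────────────
8│♜ ♞ ♝ ♛ ♚ · · ♜│8
7│♟ · ♟ ♟ · ♟ ♟ ♟│7
6│· ♟ · · · · · ♗│6
5│· · ♝ · ♟ · · ·│5
4│· · · ♙ · · · ·│4
3│· · ♘ · · ♘ · ·│3
2│♙ ♙ ♙ · ♙ ♙ ♙ ♙│2
1│♖ · · ♕ ♔ ♗ · ♖│1
  ─────────────────
  a b c d e f g h

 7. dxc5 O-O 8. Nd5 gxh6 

  a b c d e f g h
  ─────────────────
8│♜ ♞ ♝ ♛ · ♜ ♚ ·│8
7│♟ · ♟ ♟ · ♟ · ♟│7
6│· ♟ · · · · · ♟│6
5│· · ♙ ♘ ♟ · · ·│5
4│· · · · · · · ·│4
3│· · · · · ♘ · ·│3
2│♙ ♙ ♙ · ♙ ♙ ♙ ♙│2
1│♖ · · ♕ ♔ ♗ · ♖│1
  ─────────────────
  a b c d e f g h

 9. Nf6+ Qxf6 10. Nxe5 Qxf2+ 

  a b c d e f g h
  ─────────────────
8│♜ ♞ ♝ · · ♜ ♚ ·│8
7│♟ · ♟ ♟ · ♟ · ♟│7
6│· ♟ · · · · · ♟│6
5│· · ♙ · ♘ · · ·│5
4│· · · · · · · ·│4
3│· · · · · · · ·│3
2│♙ ♙ ♙ · ♙ ♛ ♙ ♙│2
1│♖ · · ♕ ♔ ♗ · ♖│1
  ─────────────────
  a b c d e f g h



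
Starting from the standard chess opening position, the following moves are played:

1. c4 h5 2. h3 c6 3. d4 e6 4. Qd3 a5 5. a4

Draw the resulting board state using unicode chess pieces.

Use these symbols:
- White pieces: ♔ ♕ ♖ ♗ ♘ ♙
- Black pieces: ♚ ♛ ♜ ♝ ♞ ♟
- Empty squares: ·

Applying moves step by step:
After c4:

♜ ♞ ♝ ♛ ♚ ♝ ♞ ♜
♟ ♟ ♟ ♟ ♟ ♟ ♟ ♟
· · · · · · · ·
· · · · · · · ·
· · ♙ · · · · ·
· · · · · · · ·
♙ ♙ · ♙ ♙ ♙ ♙ ♙
♖ ♘ ♗ ♕ ♔ ♗ ♘ ♖


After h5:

♜ ♞ ♝ ♛ ♚ ♝ ♞ ♜
♟ ♟ ♟ ♟ ♟ ♟ ♟ ·
· · · · · · · ·
· · · · · · · ♟
· · ♙ · · · · ·
· · · · · · · ·
♙ ♙ · ♙ ♙ ♙ ♙ ♙
♖ ♘ ♗ ♕ ♔ ♗ ♘ ♖


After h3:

♜ ♞ ♝ ♛ ♚ ♝ ♞ ♜
♟ ♟ ♟ ♟ ♟ ♟ ♟ ·
· · · · · · · ·
· · · · · · · ♟
· · ♙ · · · · ·
· · · · · · · ♙
♙ ♙ · ♙ ♙ ♙ ♙ ·
♖ ♘ ♗ ♕ ♔ ♗ ♘ ♖


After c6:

♜ ♞ ♝ ♛ ♚ ♝ ♞ ♜
♟ ♟ · ♟ ♟ ♟ ♟ ·
· · ♟ · · · · ·
· · · · · · · ♟
· · ♙ · · · · ·
· · · · · · · ♙
♙ ♙ · ♙ ♙ ♙ ♙ ·
♖ ♘ ♗ ♕ ♔ ♗ ♘ ♖


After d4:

♜ ♞ ♝ ♛ ♚ ♝ ♞ ♜
♟ ♟ · ♟ ♟ ♟ ♟ ·
· · ♟ · · · · ·
· · · · · · · ♟
· · ♙ ♙ · · · ·
· · · · · · · ♙
♙ ♙ · · ♙ ♙ ♙ ·
♖ ♘ ♗ ♕ ♔ ♗ ♘ ♖


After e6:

♜ ♞ ♝ ♛ ♚ ♝ ♞ ♜
♟ ♟ · ♟ · ♟ ♟ ·
· · ♟ · ♟ · · ·
· · · · · · · ♟
· · ♙ ♙ · · · ·
· · · · · · · ♙
♙ ♙ · · ♙ ♙ ♙ ·
♖ ♘ ♗ ♕ ♔ ♗ ♘ ♖


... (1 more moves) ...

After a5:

♜ ♞ ♝ ♛ ♚ ♝ ♞ ♜
· ♟ · ♟ · ♟ ♟ ·
· · ♟ · ♟ · · ·
♟ · · · · · · ♟
· · ♙ ♙ · · · ·
· · · ♕ · · · ♙
♙ ♙ · · ♙ ♙ ♙ ·
♖ ♘ ♗ · ♔ ♗ ♘ ♖


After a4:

♜ ♞ ♝ ♛ ♚ ♝ ♞ ♜
· ♟ · ♟ · ♟ ♟ ·
· · ♟ · ♟ · · ·
♟ · · · · · · ♟
♙ · ♙ ♙ · · · ·
· · · ♕ · · · ♙
· ♙ · · ♙ ♙ ♙ ·
♖ ♘ ♗ · ♔ ♗ ♘ ♖



  a b c d e f g h
  ─────────────────
8│♜ ♞ ♝ ♛ ♚ ♝ ♞ ♜│8
7│· ♟ · ♟ · ♟ ♟ ·│7
6│· · ♟ · ♟ · · ·│6
5│♟ · · · · · · ♟│5
4│♙ · ♙ ♙ · · · ·│4
3│· · · ♕ · · · ♙│3
2│· ♙ · · ♙ ♙ ♙ ·│2
1│♖ ♘ ♗ · ♔ ♗ ♘ ♖│1
  ─────────────────
  a b c d e f g h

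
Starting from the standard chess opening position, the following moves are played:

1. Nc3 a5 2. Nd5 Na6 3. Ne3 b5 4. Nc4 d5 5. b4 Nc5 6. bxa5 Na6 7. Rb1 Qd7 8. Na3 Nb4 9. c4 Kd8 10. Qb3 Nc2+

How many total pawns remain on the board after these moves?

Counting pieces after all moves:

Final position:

  a b c d e f g h
  ─────────────────
8│♜ · ♝ ♚ · ♝ ♞ ♜│8
7│· · ♟ ♛ ♟ ♟ ♟ ♟│7
6│· · · · · · · ·│6
5│♙ ♟ · ♟ · · · ·│5
4│· · ♙ · · · · ·│4
3│♘ ♕ · · · · · ·│3
2│♙ · ♞ ♙ ♙ ♙ ♙ ♙│2
1│· ♖ ♗ · ♔ ♗ ♘ ♖│1
  ─────────────────
  a b c d e f g h


15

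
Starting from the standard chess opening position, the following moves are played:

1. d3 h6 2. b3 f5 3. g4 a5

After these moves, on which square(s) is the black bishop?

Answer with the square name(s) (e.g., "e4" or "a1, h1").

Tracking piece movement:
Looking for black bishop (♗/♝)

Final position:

  a b c d e f g h
  ─────────────────
8│♜ ♞ ♝ ♛ ♚ ♝ ♞ ♜│8
7│· ♟ ♟ ♟ ♟ · ♟ ·│7
6│· · · · · · · ♟│6
5│♟ · · · · ♟ · ·│5
4│· · · · · · ♙ ·│4
3│· ♙ · ♙ · · · ·│3
2│♙ · ♙ · ♙ ♙ · ♙│2
1│♖ ♘ ♗ ♕ ♔ ♗ ♘ ♖│1
  ─────────────────
  a b c d e f g h


c8, f8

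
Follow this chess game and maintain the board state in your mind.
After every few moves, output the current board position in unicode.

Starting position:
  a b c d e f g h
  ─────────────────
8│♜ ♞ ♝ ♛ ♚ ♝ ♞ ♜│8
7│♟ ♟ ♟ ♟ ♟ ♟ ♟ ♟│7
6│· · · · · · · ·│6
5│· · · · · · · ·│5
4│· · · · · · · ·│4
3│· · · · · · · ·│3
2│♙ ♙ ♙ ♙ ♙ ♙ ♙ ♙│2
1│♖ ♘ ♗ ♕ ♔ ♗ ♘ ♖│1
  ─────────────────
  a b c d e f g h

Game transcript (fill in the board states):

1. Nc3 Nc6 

  a b c d e f g h
  ─────────────────
8│♜ · ♝ ♛ ♚ ♝ ♞ ♜│8
7│♟ ♟ ♟ ♟ ♟ ♟ ♟ ♟│7
6│· · ♞ · · · · ·│6
5│· · · · · · · ·│5
4│· · · · · · · ·│4
3│· · ♘ · · · · ·│3
2│♙ ♙ ♙ ♙ ♙ ♙ ♙ ♙│2
1│♖ · ♗ ♕ ♔ ♗ ♘ ♖│1
  ─────────────────
  a b c d e f g h

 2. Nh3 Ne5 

  a b c d e f g h
  ─────────────────
8│♜ · ♝ ♛ ♚ ♝ ♞ ♜│8
7│♟ ♟ ♟ ♟ ♟ ♟ ♟ ♟│7
6│· · · · · · · ·│6
5│· · · · ♞ · · ·│5
4│· · · · · · · ·│4
3│· · ♘ · · · · ♘│3
2│♙ ♙ ♙ ♙ ♙ ♙ ♙ ♙│2
1│♖ · ♗ ♕ ♔ ♗ · ♖│1
  ─────────────────
  a b c d e f g h

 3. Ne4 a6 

  a b c d e f g h
  ─────────────────
8│♜ · ♝ ♛ ♚ ♝ ♞ ♜│8
7│· ♟ ♟ ♟ ♟ ♟ ♟ ♟│7
6│♟ · · · · · · ·│6
5│· · · · ♞ · · ·│5
4│· · · · ♘ · · ·│4
3│· · · · · · · ♘│3
2│♙ ♙ ♙ ♙ ♙ ♙ ♙ ♙│2
1│♖ · ♗ ♕ ♔ ♗ · ♖│1
  ─────────────────
  a b c d e f g h



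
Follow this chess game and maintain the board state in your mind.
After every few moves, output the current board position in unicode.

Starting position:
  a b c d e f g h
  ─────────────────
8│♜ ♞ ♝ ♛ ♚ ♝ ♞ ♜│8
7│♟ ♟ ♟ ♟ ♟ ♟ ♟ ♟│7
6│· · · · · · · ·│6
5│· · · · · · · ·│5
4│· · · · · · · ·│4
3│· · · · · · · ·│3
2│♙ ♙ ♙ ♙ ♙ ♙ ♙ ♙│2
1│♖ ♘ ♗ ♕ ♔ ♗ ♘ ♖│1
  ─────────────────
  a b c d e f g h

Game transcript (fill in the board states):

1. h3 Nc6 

  a b c d e f g h
  ─────────────────
8│♜ · ♝ ♛ ♚ ♝ ♞ ♜│8
7│♟ ♟ ♟ ♟ ♟ ♟ ♟ ♟│7
6│· · ♞ · · · · ·│6
5│· · · · · · · ·│5
4│· · · · · · · ·│4
3│· · · · · · · ♙│3
2│♙ ♙ ♙ ♙ ♙ ♙ ♙ ·│2
1│♖ ♘ ♗ ♕ ♔ ♗ ♘ ♖│1
  ─────────────────
  a b c d e f g h

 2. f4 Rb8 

  a b c d e f g h
  ─────────────────
8│· ♜ ♝ ♛ ♚ ♝ ♞ ♜│8
7│♟ ♟ ♟ ♟ ♟ ♟ ♟ ♟│7
6│· · ♞ · · · · ·│6
5│· · · · · · · ·│5
4│· · · · · ♙ · ·│4
3│· · · · · · · ♙│3
2│♙ ♙ ♙ ♙ ♙ · ♙ ·│2
1│♖ ♘ ♗ ♕ ♔ ♗ ♘ ♖│1
  ─────────────────
  a b c d e f g h

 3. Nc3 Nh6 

  a b c d e f g h
  ─────────────────
8│· ♜ ♝ ♛ ♚ ♝ · ♜│8
7│♟ ♟ ♟ ♟ ♟ ♟ ♟ ♟│7
6│· · ♞ · · · · ♞│6
5│· · · · · · · ·│5
4│· · · · · ♙ · ·│4
3│· · ♘ · · · · ♙│3
2│♙ ♙ ♙ ♙ ♙ · ♙ ·│2
1│♖ · ♗ ♕ ♔ ♗ ♘ ♖│1
  ─────────────────
  a b c d e f g h

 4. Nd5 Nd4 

  a b c d e f g h
  ─────────────────
8│· ♜ ♝ ♛ ♚ ♝ · ♜│8
7│♟ ♟ ♟ ♟ ♟ ♟ ♟ ♟│7
6│· · · · · · · ♞│6
5│· · · ♘ · · · ·│5
4│· · · ♞ · ♙ · ·│4
3│· · · · · · · ♙│3
2│♙ ♙ ♙ ♙ ♙ · ♙ ·│2
1│♖ · ♗ ♕ ♔ ♗ ♘ ♖│1
  ─────────────────
  a b c d e f g h



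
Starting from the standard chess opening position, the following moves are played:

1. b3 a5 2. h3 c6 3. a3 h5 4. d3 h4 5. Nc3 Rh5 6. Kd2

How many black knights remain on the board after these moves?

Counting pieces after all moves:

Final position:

  a b c d e f g h
  ─────────────────
8│♜ ♞ ♝ ♛ ♚ ♝ ♞ ·│8
7│· ♟ · ♟ ♟ ♟ ♟ ·│7
6│· · ♟ · · · · ·│6
5│♟ · · · · · · ♜│5
4│· · · · · · · ♟│4
3│♙ ♙ ♘ ♙ · · · ♙│3
2│· · ♙ ♔ ♙ ♙ ♙ ·│2
1│♖ · ♗ ♕ · ♗ ♘ ♖│1
  ─────────────────
  a b c d e f g h


2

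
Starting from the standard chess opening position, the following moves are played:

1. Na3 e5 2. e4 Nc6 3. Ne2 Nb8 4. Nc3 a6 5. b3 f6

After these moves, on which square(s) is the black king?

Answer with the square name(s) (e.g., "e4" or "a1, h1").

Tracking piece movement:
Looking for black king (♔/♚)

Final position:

  a b c d e f g h
  ─────────────────
8│♜ ♞ ♝ ♛ ♚ ♝ ♞ ♜│8
7│· ♟ ♟ ♟ · · ♟ ♟│7
6│♟ · · · · ♟ · ·│6
5│· · · · ♟ · · ·│5
4│· · · · ♙ · · ·│4
3│♘ ♙ ♘ · · · · ·│3
2│♙ · ♙ ♙ · ♙ ♙ ♙│2
1│♖ · ♗ ♕ ♔ ♗ · ♖│1
  ─────────────────
  a b c d e f g h


e8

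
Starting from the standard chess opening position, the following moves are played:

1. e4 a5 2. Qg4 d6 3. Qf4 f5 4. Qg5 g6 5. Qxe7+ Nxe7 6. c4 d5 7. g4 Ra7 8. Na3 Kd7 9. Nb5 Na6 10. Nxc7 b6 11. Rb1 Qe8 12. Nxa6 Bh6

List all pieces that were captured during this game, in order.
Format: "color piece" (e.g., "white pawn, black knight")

Tracking captures:
  Qxe7+: captured black pawn
  Nxe7: captured white queen
  Nxc7: captured black pawn
  Nxa6: captured black knight

black pawn, white queen, black pawn, black knight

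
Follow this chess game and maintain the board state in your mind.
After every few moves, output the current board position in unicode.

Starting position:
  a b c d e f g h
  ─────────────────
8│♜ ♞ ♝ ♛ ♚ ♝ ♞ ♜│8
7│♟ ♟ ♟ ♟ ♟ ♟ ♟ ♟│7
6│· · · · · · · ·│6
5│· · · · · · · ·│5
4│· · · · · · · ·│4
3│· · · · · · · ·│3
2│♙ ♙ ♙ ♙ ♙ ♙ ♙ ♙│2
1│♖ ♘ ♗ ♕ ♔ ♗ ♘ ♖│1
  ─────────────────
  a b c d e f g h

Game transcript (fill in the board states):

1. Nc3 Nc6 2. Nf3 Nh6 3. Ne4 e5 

  a b c d e f g h
  ─────────────────
8│♜ · ♝ ♛ ♚ ♝ · ♜│8
7│♟ ♟ ♟ ♟ · ♟ ♟ ♟│7
6│· · ♞ · · · · ♞│6
5│· · · · ♟ · · ·│5
4│· · · · ♘ · · ·│4
3│· · · · · ♘ · ·│3
2│♙ ♙ ♙ ♙ ♙ ♙ ♙ ♙│2
1│♖ · ♗ ♕ ♔ ♗ · ♖│1
  ─────────────────
  a b c d e f g h

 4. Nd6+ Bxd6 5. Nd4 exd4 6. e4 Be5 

  a b c d e f g h
  ─────────────────
8│♜ · ♝ ♛ ♚ · · ♜│8
7│♟ ♟ ♟ ♟ · ♟ ♟ ♟│7
6│· · ♞ · · · · ♞│6
5│· · · · ♝ · · ·│5
4│· · · ♟ ♙ · · ·│4
3│· · · · · · · ·│3
2│♙ ♙ ♙ ♙ · ♙ ♙ ♙│2
1│♖ · ♗ ♕ ♔ ♗ · ♖│1
  ─────────────────
  a b c d e f g h

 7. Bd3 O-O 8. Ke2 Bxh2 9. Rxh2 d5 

  a b c d e f g h
  ─────────────────
8│♜ · ♝ ♛ · ♜ ♚ ·│8
7│♟ ♟ ♟ · · ♟ ♟ ♟│7
6│· · ♞ · · · · ♞│6
5│· · · ♟ · · · ·│5
4│· · · ♟ ♙ · · ·│4
3│· · · ♗ · · · ·│3
2│♙ ♙ ♙ ♙ ♔ ♙ ♙ ♖│2
1│♖ · ♗ ♕ · · · ·│1
  ─────────────────
  a b c d e f g h

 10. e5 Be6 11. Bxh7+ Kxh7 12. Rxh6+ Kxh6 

  a b c d e f g h
  ─────────────────
8│♜ · · ♛ · ♜ · ·│8
7│♟ ♟ ♟ · · ♟ ♟ ·│7
6│· · ♞ · ♝ · · ♚│6
5│· · · ♟ ♙ · · ·│5
4│· · · ♟ · · · ·│4
3│· · · · · · · ·│3
2│♙ ♙ ♙ ♙ ♔ ♙ ♙ ·│2
1│♖ · ♗ ♕ · · · ·│1
  ─────────────────
  a b c d e f g h

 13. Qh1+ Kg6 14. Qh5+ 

  a b c d e f g h
  ─────────────────
8│♜ · · ♛ · ♜ · ·│8
7│♟ ♟ ♟ · · ♟ ♟ ·│7
6│· · ♞ · ♝ · ♚ ·│6
5│· · · ♟ ♙ · · ♕│5
4│· · · ♟ · · · ·│4
3│· · · · · · · ·│3
2│♙ ♙ ♙ ♙ ♔ ♙ ♙ ·│2
1│♖ · ♗ · · · · ·│1
  ─────────────────
  a b c d e f g h
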